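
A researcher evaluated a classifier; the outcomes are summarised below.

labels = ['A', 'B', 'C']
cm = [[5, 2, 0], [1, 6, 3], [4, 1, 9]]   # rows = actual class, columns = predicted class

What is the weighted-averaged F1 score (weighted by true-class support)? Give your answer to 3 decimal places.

0.649

Per-class F1 score (2·TP/(2·TP+FP+FN)):
  A: TP=5, FP=1+4=5, FN=2+0=2 → 10/17 = 0.5882
  B: TP=6, FP=2+1=3, FN=1+3=4 → 12/19 = 0.6316
  C: TP=9, FP=0+3=3, FN=4+1=5 → 18/26 = 0.6923
Weighted-F1 score = Σ (supportᵢ/N)·F1 scoreᵢ with N=31: (7/31)·0.5882 + (10/31)·0.6316 + (14/31)·0.6923 = 0.649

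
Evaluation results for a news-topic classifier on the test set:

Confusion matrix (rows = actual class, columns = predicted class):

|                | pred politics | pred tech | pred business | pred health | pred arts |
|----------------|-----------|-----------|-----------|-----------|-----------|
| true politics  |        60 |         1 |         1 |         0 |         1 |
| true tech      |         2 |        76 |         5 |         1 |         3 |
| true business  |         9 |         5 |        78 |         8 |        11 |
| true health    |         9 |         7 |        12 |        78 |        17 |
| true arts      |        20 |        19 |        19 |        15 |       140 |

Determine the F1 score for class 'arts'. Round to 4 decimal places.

0.7273

Treat 'arts' as positive and all other classes as negative.
F1 score = 2·TP/(2·TP+FP+FN).
arts: TP=140, FP=1+3+11+17=32, FN=20+19+19+15=73 → 280/385 = 0.72727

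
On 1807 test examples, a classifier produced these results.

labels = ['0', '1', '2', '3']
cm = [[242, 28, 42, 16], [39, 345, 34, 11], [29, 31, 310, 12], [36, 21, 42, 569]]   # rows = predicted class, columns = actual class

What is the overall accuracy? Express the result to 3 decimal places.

0.811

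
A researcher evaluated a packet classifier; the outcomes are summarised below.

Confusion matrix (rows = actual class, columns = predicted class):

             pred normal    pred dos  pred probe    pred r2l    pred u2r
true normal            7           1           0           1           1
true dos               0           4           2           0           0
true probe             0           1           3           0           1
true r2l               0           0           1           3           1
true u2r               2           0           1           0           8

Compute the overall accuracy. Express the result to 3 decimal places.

0.676

Accuracy = trace / total = (7+4+3+3+8=25) / 37 = 25/37 = 0.676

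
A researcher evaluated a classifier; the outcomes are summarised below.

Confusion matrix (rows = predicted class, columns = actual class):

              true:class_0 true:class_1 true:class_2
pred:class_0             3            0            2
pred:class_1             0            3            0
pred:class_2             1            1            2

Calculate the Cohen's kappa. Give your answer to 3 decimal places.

0.500

Observed agreement pₒ = trace/N = 8/12 = 0.6667
Expected agreement pₑ = Σ (rowᵢ·colᵢ)/N² = (4·5 + 4·3 + 4·4)/12² = 0.3333
κ = (pₒ − pₑ)/(1 − pₑ) = (0.6667 − 0.3333)/(1 − 0.3333) = 0.500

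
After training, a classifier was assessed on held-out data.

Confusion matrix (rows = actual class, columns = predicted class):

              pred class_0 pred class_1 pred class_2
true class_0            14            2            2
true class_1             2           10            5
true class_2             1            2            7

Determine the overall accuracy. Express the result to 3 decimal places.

Accuracy = trace / total = (14+10+7=31) / 45 = 31/45 = 0.689

0.689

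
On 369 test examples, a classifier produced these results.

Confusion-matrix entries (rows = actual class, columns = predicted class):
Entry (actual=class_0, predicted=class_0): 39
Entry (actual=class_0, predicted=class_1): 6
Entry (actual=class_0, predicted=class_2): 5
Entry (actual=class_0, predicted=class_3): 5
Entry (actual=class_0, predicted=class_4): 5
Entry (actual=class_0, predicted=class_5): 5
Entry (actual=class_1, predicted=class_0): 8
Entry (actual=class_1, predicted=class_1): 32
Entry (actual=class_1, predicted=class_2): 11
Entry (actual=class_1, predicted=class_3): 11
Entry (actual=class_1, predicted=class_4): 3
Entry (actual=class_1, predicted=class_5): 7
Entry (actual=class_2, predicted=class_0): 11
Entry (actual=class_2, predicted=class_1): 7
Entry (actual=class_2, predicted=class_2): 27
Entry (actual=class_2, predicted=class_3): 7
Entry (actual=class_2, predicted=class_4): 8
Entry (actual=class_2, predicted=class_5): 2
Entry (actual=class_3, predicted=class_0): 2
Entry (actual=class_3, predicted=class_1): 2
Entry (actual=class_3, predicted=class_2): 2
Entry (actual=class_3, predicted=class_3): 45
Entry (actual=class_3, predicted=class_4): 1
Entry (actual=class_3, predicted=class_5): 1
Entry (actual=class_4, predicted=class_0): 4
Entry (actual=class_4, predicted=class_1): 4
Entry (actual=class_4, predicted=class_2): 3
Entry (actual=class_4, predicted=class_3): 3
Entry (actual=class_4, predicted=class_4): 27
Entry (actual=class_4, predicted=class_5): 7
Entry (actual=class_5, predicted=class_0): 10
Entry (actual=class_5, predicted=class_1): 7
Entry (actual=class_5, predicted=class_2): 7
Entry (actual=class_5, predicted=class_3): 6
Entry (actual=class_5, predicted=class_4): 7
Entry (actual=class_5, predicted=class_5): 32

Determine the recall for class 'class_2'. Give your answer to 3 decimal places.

recall = TP/(TP+FN).
class_2: TP=27, FN=11+7+7+8+2=35 → 27/62 = 0.4355

0.435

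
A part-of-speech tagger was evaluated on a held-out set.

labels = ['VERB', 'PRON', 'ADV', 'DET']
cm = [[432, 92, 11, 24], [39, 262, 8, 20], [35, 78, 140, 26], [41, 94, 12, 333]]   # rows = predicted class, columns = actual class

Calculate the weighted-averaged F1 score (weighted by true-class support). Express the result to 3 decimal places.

0.704

Per-class F1 score (2·TP/(2·TP+FP+FN)):
  VERB: TP=432, FP=92+11+24=127, FN=39+35+41=115 → 864/1106 = 0.7812
  PRON: TP=262, FP=39+8+20=67, FN=92+78+94=264 → 524/855 = 0.6129
  ADV: TP=140, FP=35+78+26=139, FN=11+8+12=31 → 280/450 = 0.6222
  DET: TP=333, FP=41+94+12=147, FN=24+20+26=70 → 666/883 = 0.7542
Weighted-F1 score = Σ (supportᵢ/N)·F1 scoreᵢ with N=1647: (547/1647)·0.7812 + (526/1647)·0.6129 + (171/1647)·0.6222 + (403/1647)·0.7542 = 0.704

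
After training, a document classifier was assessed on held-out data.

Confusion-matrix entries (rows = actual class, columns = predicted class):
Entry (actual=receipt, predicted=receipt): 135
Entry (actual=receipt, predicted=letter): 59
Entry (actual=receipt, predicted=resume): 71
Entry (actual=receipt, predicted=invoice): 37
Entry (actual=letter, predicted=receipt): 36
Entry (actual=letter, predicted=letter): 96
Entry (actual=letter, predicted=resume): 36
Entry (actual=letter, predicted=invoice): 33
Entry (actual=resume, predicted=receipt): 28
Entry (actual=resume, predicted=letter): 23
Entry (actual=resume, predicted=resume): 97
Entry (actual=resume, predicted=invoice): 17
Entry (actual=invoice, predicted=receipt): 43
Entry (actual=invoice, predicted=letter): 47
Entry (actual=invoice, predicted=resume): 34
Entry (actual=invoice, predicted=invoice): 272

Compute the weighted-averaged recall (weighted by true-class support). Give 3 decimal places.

Per-class recall (TP/(TP+FN)):
  receipt: TP=135, FN=59+71+37=167 → 135/302 = 0.4470
  letter: TP=96, FN=36+36+33=105 → 96/201 = 0.4776
  resume: TP=97, FN=28+23+17=68 → 97/165 = 0.5879
  invoice: TP=272, FN=43+47+34=124 → 272/396 = 0.6869
Weighted-recall = Σ (supportᵢ/N)·recallᵢ with N=1064: (302/1064)·0.4470 + (201/1064)·0.4776 + (165/1064)·0.5879 + (396/1064)·0.6869 = 0.564

0.564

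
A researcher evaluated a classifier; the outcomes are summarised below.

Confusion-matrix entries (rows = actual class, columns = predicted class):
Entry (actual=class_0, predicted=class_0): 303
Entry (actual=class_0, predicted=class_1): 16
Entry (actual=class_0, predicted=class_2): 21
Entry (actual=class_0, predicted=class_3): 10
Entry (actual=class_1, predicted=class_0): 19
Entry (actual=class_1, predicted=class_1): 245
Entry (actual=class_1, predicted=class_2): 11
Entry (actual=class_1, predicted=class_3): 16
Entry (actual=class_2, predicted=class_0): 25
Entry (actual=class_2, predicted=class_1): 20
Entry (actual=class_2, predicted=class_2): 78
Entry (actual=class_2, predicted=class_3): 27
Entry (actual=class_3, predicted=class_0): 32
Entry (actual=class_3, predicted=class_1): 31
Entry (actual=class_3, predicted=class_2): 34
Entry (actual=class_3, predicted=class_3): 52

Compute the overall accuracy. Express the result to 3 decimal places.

Accuracy = trace / total = (303+245+78+52=678) / 940 = 678/940 = 0.721

0.721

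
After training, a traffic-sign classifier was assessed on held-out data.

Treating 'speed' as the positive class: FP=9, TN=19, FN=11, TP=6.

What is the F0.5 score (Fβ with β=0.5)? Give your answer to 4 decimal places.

Fβ = (1+β²)·TP / ((1+β²)·TP + β²·FN + FP), with β²=1/4
= 1.25·6 / (1.25·6 + 0.25·11 + 9) = 0.3896

0.3896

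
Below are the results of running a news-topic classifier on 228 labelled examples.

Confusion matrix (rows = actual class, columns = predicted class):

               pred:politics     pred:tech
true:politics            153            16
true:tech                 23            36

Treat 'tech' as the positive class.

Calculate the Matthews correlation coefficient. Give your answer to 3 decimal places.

0.538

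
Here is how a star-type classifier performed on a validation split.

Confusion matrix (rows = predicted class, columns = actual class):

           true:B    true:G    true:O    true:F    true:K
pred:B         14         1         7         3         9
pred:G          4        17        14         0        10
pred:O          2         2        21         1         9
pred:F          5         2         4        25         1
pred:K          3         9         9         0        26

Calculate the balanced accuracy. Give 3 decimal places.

Balanced accuracy = mean of per-class recall.
  B: recall = 14/28 = 0.5000
  G: recall = 17/31 = 0.5484
  O: recall = 21/55 = 0.3818
  F: recall = 25/29 = 0.8621
  K: recall = 26/55 = 0.4727
Mean = (0.5000 + 0.5484 + 0.3818 + 0.8621 + 0.4727) / 5 = 0.553

0.553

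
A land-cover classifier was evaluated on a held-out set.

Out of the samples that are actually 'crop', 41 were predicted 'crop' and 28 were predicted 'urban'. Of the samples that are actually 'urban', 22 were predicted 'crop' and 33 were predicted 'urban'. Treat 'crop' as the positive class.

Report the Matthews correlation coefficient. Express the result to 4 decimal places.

0.1930

MCC = (TP·TN − FP·FN) / √((TP+FP)(TP+FN)(TN+FP)(TN+FN))
Numerator = 41·33 − 22·28 = 737
Denominator = √(63·69·55·61) = √14584185 = 3818.9246
MCC = 737 / 3818.9246 = 0.1930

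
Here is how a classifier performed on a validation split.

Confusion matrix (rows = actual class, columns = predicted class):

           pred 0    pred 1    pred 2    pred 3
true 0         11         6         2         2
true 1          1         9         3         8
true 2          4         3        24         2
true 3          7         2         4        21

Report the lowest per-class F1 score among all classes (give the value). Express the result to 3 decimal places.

Per-class F1 score (2·TP/(2·TP+FP+FN)):
  0: TP=11, FP=1+4+7=12, FN=6+2+2=10 → 22/44 = 0.5000
  1: TP=9, FP=6+3+2=11, FN=1+3+8=12 → 18/41 = 0.4390
  2: TP=24, FP=2+3+4=9, FN=4+3+2=9 → 48/66 = 0.7273
  3: TP=21, FP=2+8+2=12, FN=7+2+4=13 → 42/67 = 0.6269
Lowest is class '1' with F1 score = 0.439.

0.439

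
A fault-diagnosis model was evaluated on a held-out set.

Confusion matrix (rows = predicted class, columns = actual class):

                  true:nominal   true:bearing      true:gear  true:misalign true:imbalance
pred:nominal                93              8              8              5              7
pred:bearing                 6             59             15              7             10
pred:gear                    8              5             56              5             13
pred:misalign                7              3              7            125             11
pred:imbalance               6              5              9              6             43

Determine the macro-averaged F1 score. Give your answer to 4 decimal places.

Per-class F1 score (2·TP/(2·TP+FP+FN)):
  nominal: TP=93, FP=8+8+5+7=28, FN=6+8+7+6=27 → 186/241 = 0.77178
  bearing: TP=59, FP=6+15+7+10=38, FN=8+5+3+5=21 → 118/177 = 0.66667
  gear: TP=56, FP=8+5+5+13=31, FN=8+15+7+9=39 → 112/182 = 0.61538
  misalign: TP=125, FP=7+3+7+11=28, FN=5+7+5+6=23 → 250/301 = 0.83056
  imbalance: TP=43, FP=6+5+9+6=26, FN=7+10+13+11=41 → 86/153 = 0.56209
Macro-F1 score = mean = (0.77178 + 0.66667 + 0.61538 + 0.83056 + 0.56209) / 5 = 0.6893

0.6893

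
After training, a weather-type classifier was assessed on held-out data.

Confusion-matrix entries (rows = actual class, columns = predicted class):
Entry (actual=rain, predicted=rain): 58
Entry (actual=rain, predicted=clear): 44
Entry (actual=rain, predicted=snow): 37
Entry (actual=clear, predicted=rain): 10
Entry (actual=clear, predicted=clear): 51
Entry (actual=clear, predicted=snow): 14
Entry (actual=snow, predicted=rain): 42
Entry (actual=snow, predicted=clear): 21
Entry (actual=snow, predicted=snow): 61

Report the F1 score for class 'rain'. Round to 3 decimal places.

0.466

Take TP from the diagonal, FP from the rest of the 'rain' prediction marginal, FN from the rest of the 'rain' actual marginal.
F1 score = 2·TP/(2·TP+FP+FN).
rain: TP=58, FP=10+42=52, FN=44+37=81 → 116/249 = 0.4659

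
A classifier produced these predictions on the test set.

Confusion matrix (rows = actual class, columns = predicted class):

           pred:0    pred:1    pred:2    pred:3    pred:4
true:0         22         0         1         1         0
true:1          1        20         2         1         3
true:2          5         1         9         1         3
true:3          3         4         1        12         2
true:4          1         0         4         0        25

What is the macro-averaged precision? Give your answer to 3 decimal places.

0.715

Per-class precision (TP/(TP+FP)):
  0: TP=22, FP=1+5+3+1=10 → 22/32 = 0.6875
  1: TP=20, FP=0+1+4+0=5 → 20/25 = 0.8000
  2: TP=9, FP=1+2+1+4=8 → 9/17 = 0.5294
  3: TP=12, FP=1+1+1+0=3 → 12/15 = 0.8000
  4: TP=25, FP=0+3+3+2=8 → 25/33 = 0.7576
Macro-precision = mean = (0.6875 + 0.8000 + 0.5294 + 0.8000 + 0.7576) / 5 = 0.715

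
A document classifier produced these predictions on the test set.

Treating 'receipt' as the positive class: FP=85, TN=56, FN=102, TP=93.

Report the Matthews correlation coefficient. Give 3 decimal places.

MCC = (TP·TN − FP·FN) / √((TP+FP)(TP+FN)(TN+FP)(TN+FN))
Numerator = 93·56 − 85·102 = -3462
Denominator = √(178·195·141·158) = √773269380 = 27807.7216
MCC = -3462 / 27807.7216 = -0.124

-0.124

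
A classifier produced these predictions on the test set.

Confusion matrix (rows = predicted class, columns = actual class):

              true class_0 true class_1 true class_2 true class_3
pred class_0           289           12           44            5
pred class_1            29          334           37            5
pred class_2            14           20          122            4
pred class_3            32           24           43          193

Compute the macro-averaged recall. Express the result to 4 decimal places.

0.7697

Per-class recall (TP/(TP+FN)):
  class_0: TP=289, FN=29+14+32=75 → 289/364 = 0.79396
  class_1: TP=334, FN=12+20+24=56 → 334/390 = 0.85641
  class_2: TP=122, FN=44+37+43=124 → 122/246 = 0.49593
  class_3: TP=193, FN=5+5+4=14 → 193/207 = 0.93237
Macro-recall = mean = (0.79396 + 0.85641 + 0.49593 + 0.93237) / 4 = 0.7697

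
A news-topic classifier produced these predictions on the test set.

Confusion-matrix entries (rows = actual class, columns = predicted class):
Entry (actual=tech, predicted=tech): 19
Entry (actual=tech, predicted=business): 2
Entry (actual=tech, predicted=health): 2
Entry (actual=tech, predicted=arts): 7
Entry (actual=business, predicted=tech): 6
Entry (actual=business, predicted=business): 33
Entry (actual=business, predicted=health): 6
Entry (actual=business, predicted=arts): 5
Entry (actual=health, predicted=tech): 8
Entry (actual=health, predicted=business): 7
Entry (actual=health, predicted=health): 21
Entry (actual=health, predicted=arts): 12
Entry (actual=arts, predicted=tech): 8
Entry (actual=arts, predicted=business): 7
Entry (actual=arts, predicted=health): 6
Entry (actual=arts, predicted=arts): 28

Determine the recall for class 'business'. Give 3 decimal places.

0.660

Treat 'business' as positive and all other classes as negative.
recall = TP/(TP+FN).
business: TP=33, FN=6+6+5=17 → 33/50 = 0.6600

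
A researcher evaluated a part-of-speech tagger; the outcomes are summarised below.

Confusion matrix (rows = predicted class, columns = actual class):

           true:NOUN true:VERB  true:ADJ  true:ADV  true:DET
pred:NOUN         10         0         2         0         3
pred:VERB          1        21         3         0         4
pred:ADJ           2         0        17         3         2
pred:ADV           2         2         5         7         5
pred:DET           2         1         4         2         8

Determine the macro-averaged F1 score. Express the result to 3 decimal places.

0.574

Per-class F1 score (2·TP/(2·TP+FP+FN)):
  NOUN: TP=10, FP=0+2+0+3=5, FN=1+2+2+2=7 → 20/32 = 0.6250
  VERB: TP=21, FP=1+3+0+4=8, FN=0+0+2+1=3 → 42/53 = 0.7925
  ADJ: TP=17, FP=2+0+3+2=7, FN=2+3+5+4=14 → 34/55 = 0.6182
  ADV: TP=7, FP=2+2+5+5=14, FN=0+0+3+2=5 → 14/33 = 0.4242
  DET: TP=8, FP=2+1+4+2=9, FN=3+4+2+5=14 → 16/39 = 0.4103
Macro-F1 score = mean = (0.6250 + 0.7925 + 0.6182 + 0.4242 + 0.4103) / 5 = 0.574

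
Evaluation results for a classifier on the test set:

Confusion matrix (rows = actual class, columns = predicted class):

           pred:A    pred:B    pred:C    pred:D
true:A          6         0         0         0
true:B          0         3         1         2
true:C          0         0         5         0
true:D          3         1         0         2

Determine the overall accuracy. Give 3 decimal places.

0.696

Accuracy = trace / total = (6+3+5+2=16) / 23 = 16/23 = 0.696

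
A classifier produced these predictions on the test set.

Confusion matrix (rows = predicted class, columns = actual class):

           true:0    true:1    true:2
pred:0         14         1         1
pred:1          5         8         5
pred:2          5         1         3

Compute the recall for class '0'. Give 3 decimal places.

One-vs-rest for '0': TP = diagonal; FP = other classes predicted '0'; FN = '0' predicted as other.
recall = TP/(TP+FN).
0: TP=14, FN=5+5=10 → 14/24 = 0.5833

0.583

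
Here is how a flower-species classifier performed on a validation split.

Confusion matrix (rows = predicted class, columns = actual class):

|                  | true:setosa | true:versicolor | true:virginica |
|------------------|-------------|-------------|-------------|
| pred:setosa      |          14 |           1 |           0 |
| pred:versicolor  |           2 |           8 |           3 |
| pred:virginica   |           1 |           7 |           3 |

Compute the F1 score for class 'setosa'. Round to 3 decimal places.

0.875

F1 score = 2·TP/(2·TP+FP+FN).
setosa: TP=14, FP=1+0=1, FN=2+1=3 → 28/32 = 0.8750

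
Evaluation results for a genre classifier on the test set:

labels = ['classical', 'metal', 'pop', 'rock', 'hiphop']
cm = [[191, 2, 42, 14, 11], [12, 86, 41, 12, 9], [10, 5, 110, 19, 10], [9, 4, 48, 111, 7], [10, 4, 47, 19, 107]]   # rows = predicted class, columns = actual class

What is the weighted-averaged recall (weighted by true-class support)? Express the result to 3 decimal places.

Per-class recall (TP/(TP+FN)):
  classical: TP=191, FN=12+10+9+10=41 → 191/232 = 0.8233
  metal: TP=86, FN=2+5+4+4=15 → 86/101 = 0.8515
  pop: TP=110, FN=42+41+48+47=178 → 110/288 = 0.3819
  rock: TP=111, FN=14+12+19+19=64 → 111/175 = 0.6343
  hiphop: TP=107, FN=11+9+10+7=37 → 107/144 = 0.7431
Weighted-recall = Σ (supportᵢ/N)·recallᵢ with N=940: (232/940)·0.8233 + (101/940)·0.8515 + (288/940)·0.3819 + (175/940)·0.6343 + (144/940)·0.7431 = 0.644

0.644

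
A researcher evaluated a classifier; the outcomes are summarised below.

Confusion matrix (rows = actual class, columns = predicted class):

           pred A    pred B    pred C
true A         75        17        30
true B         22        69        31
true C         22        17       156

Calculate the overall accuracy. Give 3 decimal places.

0.683

Accuracy = trace / total = (75+69+156=300) / 439 = 300/439 = 0.683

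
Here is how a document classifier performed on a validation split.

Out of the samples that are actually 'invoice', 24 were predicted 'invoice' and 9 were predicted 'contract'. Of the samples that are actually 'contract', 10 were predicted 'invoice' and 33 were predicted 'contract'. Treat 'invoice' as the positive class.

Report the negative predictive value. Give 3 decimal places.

NPV = TN/(TN+FN) = 33/(33+9) = 0.786

0.786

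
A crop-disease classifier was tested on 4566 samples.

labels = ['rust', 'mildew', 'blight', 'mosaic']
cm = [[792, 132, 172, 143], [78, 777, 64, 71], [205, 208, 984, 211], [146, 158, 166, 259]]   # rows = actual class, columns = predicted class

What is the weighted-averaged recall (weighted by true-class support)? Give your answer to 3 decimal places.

Per-class recall (TP/(TP+FN)):
  rust: TP=792, FN=132+172+143=447 → 792/1239 = 0.6392
  mildew: TP=777, FN=78+64+71=213 → 777/990 = 0.7848
  blight: TP=984, FN=205+208+211=624 → 984/1608 = 0.6119
  mosaic: TP=259, FN=146+158+166=470 → 259/729 = 0.3553
Weighted-recall = Σ (supportᵢ/N)·recallᵢ with N=4566: (1239/4566)·0.6392 + (990/4566)·0.7848 + (1608/4566)·0.6119 + (729/4566)·0.3553 = 0.616

0.616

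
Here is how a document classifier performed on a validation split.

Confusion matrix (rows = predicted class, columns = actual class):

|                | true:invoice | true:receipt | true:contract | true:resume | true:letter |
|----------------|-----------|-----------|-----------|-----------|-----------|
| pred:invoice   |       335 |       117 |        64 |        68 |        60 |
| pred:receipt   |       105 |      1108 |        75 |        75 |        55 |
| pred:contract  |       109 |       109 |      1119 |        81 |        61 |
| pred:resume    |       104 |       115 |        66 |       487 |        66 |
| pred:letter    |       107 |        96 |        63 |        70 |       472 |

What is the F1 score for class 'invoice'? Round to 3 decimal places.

F1 score = 2·TP/(2·TP+FP+FN).
invoice: TP=335, FP=117+64+68+60=309, FN=105+109+104+107=425 → 670/1404 = 0.4772

0.477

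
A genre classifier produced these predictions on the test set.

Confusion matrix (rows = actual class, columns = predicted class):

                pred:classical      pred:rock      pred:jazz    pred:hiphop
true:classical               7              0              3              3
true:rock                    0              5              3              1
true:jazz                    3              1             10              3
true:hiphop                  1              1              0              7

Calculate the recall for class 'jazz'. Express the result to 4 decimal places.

recall = TP/(TP+FN).
jazz: TP=10, FN=3+1+3=7 → 10/17 = 0.58824

0.5882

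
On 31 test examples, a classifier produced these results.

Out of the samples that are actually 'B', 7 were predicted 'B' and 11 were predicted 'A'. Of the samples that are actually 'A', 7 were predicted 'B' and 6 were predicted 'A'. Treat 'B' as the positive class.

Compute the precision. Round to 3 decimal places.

0.500

Precision = TP/(TP+FP) = 7/(7+7) = 7/14 = 0.500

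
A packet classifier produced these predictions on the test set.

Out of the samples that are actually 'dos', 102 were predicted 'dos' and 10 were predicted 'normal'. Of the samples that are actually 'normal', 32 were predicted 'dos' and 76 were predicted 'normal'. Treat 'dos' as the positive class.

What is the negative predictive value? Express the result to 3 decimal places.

0.884

NPV = TN/(TN+FN) = 76/(76+10) = 0.884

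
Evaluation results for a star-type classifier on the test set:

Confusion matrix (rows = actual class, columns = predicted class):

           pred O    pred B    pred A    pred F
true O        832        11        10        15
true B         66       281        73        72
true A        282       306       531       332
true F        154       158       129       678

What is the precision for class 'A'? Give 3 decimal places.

0.715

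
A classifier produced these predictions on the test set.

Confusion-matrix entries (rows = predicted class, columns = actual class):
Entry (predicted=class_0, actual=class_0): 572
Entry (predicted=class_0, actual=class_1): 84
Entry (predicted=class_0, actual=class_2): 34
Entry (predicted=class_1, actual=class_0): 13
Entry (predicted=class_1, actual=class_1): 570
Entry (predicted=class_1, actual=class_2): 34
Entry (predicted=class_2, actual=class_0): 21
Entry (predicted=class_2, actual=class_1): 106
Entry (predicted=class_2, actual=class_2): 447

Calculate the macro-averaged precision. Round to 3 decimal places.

0.844

Per-class precision (TP/(TP+FP)):
  class_0: TP=572, FP=84+34=118 → 572/690 = 0.8290
  class_1: TP=570, FP=13+34=47 → 570/617 = 0.9238
  class_2: TP=447, FP=21+106=127 → 447/574 = 0.7787
Macro-precision = mean = (0.8290 + 0.9238 + 0.7787) / 3 = 0.844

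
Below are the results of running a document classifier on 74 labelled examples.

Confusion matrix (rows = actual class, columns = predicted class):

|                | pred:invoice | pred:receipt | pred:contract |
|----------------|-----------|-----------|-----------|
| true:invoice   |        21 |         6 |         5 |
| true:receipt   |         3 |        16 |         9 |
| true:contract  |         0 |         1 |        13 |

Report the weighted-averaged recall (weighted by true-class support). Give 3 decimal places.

Per-class recall (TP/(TP+FN)):
  invoice: TP=21, FN=6+5=11 → 21/32 = 0.6563
  receipt: TP=16, FN=3+9=12 → 16/28 = 0.5714
  contract: TP=13, FN=0+1=1 → 13/14 = 0.9286
Weighted-recall = Σ (supportᵢ/N)·recallᵢ with N=74: (32/74)·0.6563 + (28/74)·0.5714 + (14/74)·0.9286 = 0.676

0.676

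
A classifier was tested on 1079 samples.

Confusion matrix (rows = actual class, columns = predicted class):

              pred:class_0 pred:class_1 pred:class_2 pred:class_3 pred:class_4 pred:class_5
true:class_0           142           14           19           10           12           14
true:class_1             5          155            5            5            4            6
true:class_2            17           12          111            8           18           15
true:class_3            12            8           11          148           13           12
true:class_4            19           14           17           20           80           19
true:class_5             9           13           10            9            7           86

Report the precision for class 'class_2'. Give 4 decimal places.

0.6416

One-vs-rest for 'class_2': TP = diagonal; FP = other classes predicted 'class_2'; FN = 'class_2' predicted as other.
precision = TP/(TP+FP).
class_2: TP=111, FP=19+5+11+17+10=62 → 111/173 = 0.64162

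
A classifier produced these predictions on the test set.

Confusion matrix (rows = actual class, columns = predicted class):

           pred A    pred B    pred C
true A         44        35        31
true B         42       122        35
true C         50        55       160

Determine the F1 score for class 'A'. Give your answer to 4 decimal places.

0.3577

One-vs-rest for 'A': TP = diagonal; FP = other classes predicted 'A'; FN = 'A' predicted as other.
F1 score = 2·TP/(2·TP+FP+FN).
A: TP=44, FP=42+50=92, FN=35+31=66 → 88/246 = 0.35772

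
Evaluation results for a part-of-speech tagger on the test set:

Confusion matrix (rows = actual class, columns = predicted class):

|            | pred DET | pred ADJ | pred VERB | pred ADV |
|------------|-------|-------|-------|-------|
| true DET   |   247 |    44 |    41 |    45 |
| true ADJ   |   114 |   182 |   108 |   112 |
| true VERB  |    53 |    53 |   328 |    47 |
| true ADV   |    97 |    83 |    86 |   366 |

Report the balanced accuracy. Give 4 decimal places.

0.5672

Balanced accuracy = mean of per-class recall.
  DET: recall = 247/377 = 0.65517
  ADJ: recall = 182/516 = 0.35271
  VERB: recall = 328/481 = 0.68191
  ADV: recall = 366/632 = 0.57911
Mean = (0.65517 + 0.35271 + 0.68191 + 0.57911) / 4 = 0.5672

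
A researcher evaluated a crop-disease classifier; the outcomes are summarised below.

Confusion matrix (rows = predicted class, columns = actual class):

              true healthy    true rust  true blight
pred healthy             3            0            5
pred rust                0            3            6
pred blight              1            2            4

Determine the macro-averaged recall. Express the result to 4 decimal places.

0.5389

Per-class recall (TP/(TP+FN)):
  healthy: TP=3, FN=0+1=1 → 3/4 = 0.75000
  rust: TP=3, FN=0+2=2 → 3/5 = 0.60000
  blight: TP=4, FN=5+6=11 → 4/15 = 0.26667
Macro-recall = mean = (0.75000 + 0.60000 + 0.26667) / 3 = 0.5389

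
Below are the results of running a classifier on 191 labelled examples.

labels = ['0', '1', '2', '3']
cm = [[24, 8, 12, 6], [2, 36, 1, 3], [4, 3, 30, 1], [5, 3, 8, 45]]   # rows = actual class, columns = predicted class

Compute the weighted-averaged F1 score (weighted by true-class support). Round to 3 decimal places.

0.702

Per-class F1 score (2·TP/(2·TP+FP+FN)):
  0: TP=24, FP=2+4+5=11, FN=8+12+6=26 → 48/85 = 0.5647
  1: TP=36, FP=8+3+3=14, FN=2+1+3=6 → 72/92 = 0.7826
  2: TP=30, FP=12+1+8=21, FN=4+3+1=8 → 60/89 = 0.6742
  3: TP=45, FP=6+3+1=10, FN=5+3+8=16 → 90/116 = 0.7759
Weighted-F1 score = Σ (supportᵢ/N)·F1 scoreᵢ with N=191: (50/191)·0.5647 + (42/191)·0.7826 + (38/191)·0.6742 + (61/191)·0.7759 = 0.702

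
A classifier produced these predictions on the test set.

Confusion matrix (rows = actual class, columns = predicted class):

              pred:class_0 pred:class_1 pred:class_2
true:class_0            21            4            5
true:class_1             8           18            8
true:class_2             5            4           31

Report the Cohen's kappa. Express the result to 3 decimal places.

0.506

Observed agreement pₒ = trace/N = 70/104 = 0.6731
Expected agreement pₑ = Σ (rowᵢ·colᵢ)/N² = (30·34 + 34·26 + 40·44)/104² = 0.3388
κ = (pₒ − pₑ)/(1 − pₑ) = (0.6731 − 0.3388)/(1 − 0.3388) = 0.506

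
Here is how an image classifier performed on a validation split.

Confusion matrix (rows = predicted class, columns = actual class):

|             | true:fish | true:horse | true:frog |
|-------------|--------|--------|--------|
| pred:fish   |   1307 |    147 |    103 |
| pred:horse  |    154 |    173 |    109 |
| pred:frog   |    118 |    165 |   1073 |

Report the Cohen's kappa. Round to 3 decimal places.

0.608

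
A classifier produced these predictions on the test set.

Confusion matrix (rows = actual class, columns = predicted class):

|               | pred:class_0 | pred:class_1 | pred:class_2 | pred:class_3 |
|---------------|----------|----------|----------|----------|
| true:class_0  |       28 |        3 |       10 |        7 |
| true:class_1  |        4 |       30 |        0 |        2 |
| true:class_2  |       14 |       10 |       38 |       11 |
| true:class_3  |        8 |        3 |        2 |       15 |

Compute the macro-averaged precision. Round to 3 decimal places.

Per-class precision (TP/(TP+FP)):
  class_0: TP=28, FP=4+14+8=26 → 28/54 = 0.5185
  class_1: TP=30, FP=3+10+3=16 → 30/46 = 0.6522
  class_2: TP=38, FP=10+0+2=12 → 38/50 = 0.7600
  class_3: TP=15, FP=7+2+11=20 → 15/35 = 0.4286
Macro-precision = mean = (0.5185 + 0.6522 + 0.7600 + 0.4286) / 4 = 0.590

0.590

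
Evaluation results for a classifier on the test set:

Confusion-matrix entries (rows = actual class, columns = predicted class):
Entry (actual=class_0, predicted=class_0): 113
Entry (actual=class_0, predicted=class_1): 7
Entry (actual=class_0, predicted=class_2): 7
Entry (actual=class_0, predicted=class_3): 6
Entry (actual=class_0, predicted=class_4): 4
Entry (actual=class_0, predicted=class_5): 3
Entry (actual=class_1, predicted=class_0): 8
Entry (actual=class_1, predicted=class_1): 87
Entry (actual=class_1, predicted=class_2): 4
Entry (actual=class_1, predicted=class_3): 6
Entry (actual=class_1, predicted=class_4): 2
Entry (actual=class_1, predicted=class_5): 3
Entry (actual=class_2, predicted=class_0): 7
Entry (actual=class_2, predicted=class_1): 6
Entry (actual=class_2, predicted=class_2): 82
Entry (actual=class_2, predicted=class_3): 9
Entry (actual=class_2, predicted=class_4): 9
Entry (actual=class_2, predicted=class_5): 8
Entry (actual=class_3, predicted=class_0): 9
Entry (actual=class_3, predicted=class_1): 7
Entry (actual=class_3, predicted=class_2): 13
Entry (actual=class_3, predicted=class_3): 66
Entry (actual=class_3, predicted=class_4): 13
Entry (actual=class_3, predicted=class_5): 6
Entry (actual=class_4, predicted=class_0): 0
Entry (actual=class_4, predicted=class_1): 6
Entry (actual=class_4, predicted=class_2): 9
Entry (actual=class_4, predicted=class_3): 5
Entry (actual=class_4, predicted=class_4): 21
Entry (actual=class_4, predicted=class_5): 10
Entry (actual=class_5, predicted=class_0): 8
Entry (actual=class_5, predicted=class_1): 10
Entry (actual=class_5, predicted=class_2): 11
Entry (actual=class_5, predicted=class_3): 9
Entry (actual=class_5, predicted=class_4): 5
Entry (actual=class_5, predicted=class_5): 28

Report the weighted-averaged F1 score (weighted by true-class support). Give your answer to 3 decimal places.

Per-class F1 score (2·TP/(2·TP+FP+FN)):
  class_0: TP=113, FP=8+7+9+0+8=32, FN=7+7+6+4+3=27 → 226/285 = 0.7930
  class_1: TP=87, FP=7+6+7+6+10=36, FN=8+4+6+2+3=23 → 174/233 = 0.7468
  class_2: TP=82, FP=7+4+13+9+11=44, FN=7+6+9+9+8=39 → 164/247 = 0.6640
  class_3: TP=66, FP=6+6+9+5+9=35, FN=9+7+13+13+6=48 → 132/215 = 0.6140
  class_4: TP=21, FP=4+2+9+13+5=33, FN=0+6+9+5+10=30 → 42/105 = 0.4000
  class_5: TP=28, FP=3+3+8+6+10=30, FN=8+10+11+9+5=43 → 56/129 = 0.4341
Weighted-F1 score = Σ (supportᵢ/N)·F1 scoreᵢ with N=607: (140/607)·0.7930 + (110/607)·0.7468 + (121/607)·0.6640 + (114/607)·0.6140 + (51/607)·0.4000 + (71/607)·0.4341 = 0.650

0.650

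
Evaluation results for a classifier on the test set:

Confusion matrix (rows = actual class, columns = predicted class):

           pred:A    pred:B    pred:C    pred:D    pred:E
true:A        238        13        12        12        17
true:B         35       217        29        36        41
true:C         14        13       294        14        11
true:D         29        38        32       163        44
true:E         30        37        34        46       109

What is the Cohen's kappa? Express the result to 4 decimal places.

0.5674

Observed agreement pₒ = trace/N = 1021/1558 = 0.65533
Expected agreement pₑ = Σ (rowᵢ·colᵢ)/N² = (292·346 + 358·318 + 346·401 + 306·271 + 256·222)/1558² = 0.20326
κ = (pₒ − pₑ)/(1 − pₑ) = (0.65533 − 0.20326)/(1 − 0.20326) = 0.5674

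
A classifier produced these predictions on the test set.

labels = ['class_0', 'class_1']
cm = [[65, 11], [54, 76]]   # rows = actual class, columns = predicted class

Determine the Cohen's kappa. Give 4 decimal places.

Observed agreement pₒ = trace/N = 141/206 = 0.68447
Expected agreement pₑ = Σ (rowᵢ·colᵢ)/N² = (76·119 + 130·87)/206² = 0.47964
κ = (pₒ − pₑ)/(1 − pₑ) = (0.68447 − 0.47964)/(1 − 0.47964) = 0.3936

0.3936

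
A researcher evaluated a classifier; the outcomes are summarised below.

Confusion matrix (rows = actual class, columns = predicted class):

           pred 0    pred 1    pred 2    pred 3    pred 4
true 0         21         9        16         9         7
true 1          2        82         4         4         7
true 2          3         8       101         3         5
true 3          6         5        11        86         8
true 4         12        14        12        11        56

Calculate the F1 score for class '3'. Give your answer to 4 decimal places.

0.7511

Take TP from the diagonal, FP from the rest of the '3' prediction marginal, FN from the rest of the '3' actual marginal.
F1 score = 2·TP/(2·TP+FP+FN).
3: TP=86, FP=9+4+3+11=27, FN=6+5+11+8=30 → 172/229 = 0.75109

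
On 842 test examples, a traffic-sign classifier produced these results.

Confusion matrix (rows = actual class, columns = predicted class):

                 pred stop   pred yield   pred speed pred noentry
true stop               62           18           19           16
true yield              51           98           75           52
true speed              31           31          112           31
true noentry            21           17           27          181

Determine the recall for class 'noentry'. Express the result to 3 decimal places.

One-vs-rest for 'noentry': TP = diagonal; FP = other classes predicted 'noentry'; FN = 'noentry' predicted as other.
recall = TP/(TP+FN).
noentry: TP=181, FN=21+17+27=65 → 181/246 = 0.7358

0.736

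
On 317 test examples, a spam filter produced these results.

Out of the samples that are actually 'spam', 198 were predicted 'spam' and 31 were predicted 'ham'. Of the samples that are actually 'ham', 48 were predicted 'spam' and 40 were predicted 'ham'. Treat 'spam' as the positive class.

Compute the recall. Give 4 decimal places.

0.8646

Recall = TP/(TP+FN) = 198/(198+31) = 198/229 = 0.8646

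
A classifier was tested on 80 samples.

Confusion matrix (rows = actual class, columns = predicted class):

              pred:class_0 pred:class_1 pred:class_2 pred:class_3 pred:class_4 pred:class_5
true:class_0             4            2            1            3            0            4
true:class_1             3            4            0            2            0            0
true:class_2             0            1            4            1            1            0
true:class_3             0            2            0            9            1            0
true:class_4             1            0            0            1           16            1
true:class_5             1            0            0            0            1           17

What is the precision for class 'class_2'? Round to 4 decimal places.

precision = TP/(TP+FP).
class_2: TP=4, FP=1+0+0+0+0=1 → 4/5 = 0.80000

0.8000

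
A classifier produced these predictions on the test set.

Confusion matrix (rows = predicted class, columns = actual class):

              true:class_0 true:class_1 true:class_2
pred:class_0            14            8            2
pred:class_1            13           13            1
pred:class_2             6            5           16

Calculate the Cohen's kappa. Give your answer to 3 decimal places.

0.330

Observed agreement pₒ = trace/N = 43/78 = 0.5513
Expected agreement pₑ = Σ (rowᵢ·colᵢ)/N² = (33·24 + 26·27 + 19·27)/78² = 0.3299
κ = (pₒ − pₑ)/(1 − pₑ) = (0.5513 − 0.3299)/(1 − 0.3299) = 0.330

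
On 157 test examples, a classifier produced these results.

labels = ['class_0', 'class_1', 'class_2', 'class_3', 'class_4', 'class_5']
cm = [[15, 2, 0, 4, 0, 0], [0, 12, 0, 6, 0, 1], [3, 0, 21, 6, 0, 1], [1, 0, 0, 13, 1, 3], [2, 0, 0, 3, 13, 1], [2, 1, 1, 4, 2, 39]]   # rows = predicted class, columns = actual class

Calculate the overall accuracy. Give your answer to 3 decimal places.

Accuracy = trace / total = (15+12+21+13+13+39=113) / 157 = 113/157 = 0.720

0.720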